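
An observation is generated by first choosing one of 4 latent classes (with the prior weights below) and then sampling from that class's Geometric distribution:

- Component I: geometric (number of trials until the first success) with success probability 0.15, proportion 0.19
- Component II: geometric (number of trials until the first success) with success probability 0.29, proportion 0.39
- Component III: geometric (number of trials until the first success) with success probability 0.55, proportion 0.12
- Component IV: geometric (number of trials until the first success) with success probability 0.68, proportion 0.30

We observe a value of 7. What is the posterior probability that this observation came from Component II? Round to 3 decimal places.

P(component k | x) = π_k·f_k(x) / marginal(x), where marginal(x) = Σ_j π_j·f_j(x).
Geometric probabilities:
  f_I = 0.15·(1−0.15)^6 = 0.15·0.37715 = 0.0565724
  f_II = 0.29·(1−0.29)^6 = 0.29·0.1281 = 0.0371491
  f_III = 0.55·(1−0.55)^6 = 0.55·0.00830377 = 0.00456707
  f_IV = 0.68·(1−0.68)^6 = 0.68·0.00107374 = 0.000730144
Weight by the priors:
  π_I·f_I = 0.19 × 0.0565724 = 0.0107488
  π_II·f_II = 0.39 × 0.0371491 = 0.0144881
  π_III·f_III = 0.12 × 0.00456707 = 0.000548049
  π_IV·f_IV = 0.30 × 0.000730144 = 0.000219043
Evidence: 0.0107488 + 0.0144881 + 0.000548049 + 0.000219043 = 0.026004
So the posterior for Component II is 0.0144881 / 0.026004 ≈ 0.557.

0.557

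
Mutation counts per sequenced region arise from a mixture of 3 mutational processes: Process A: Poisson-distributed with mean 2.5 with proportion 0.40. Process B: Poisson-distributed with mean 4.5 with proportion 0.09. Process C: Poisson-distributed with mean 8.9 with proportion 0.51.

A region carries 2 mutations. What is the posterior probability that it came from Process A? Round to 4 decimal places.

Apply Bayes' rule: the posterior for each component is proportional to its prior times its likelihood at x.
Component likelihoods at x = 2 mutations:
  f_A = e^(−2.5)·2.5^2/2! = 0.256516
  f_B = e^(−4.5)·4.5^2/2! = 0.112479
  f_C = e^(−8.9)·8.9^2/2! = 0.00540168
Weight by the priors:
  P(Z=A)·f_A = 0.40 × 0.256516 = 0.102606
  P(Z=B)·f_B = 0.09 × 0.112479 = 0.0101231
  P(Z=C)·f_C = 0.51 × 0.00540168 = 0.00275486
Normaliser: 0.102606 + 0.0101231 + 0.00275486 = 0.115484
P(Process A | data) ≈ 0.8885

0.8885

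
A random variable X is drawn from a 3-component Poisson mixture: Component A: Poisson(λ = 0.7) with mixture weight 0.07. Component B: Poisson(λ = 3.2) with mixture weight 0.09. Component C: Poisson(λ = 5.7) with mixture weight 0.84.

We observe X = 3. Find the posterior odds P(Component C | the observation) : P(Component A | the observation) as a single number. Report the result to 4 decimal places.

43.6555

The posterior odds equal the prior odds times the likelihood ratio: (P(Z=i)/P(Z=j))·(f_i(x)/f_j(x)).
Evaluate each component's likelihood at the observed value:
  L_A = 0.0283881
  L_B = 0.222616
  L_C = 0.103275
Posterior odds = (P(Z=C)·L_C) / (P(Z=A)·L_A) = (0.84·0.103275) / (0.07·0.0283881) = 0.0867509 / 0.00198717 ≈ 43.6555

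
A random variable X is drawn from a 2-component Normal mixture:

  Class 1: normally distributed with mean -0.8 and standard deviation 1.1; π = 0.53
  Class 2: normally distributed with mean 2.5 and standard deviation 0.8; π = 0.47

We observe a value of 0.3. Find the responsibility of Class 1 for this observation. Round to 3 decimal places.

0.956

P(component k | x) = π_k·f_k(x) / marginal(x), where marginal(x) = Σ_j π_j·f_j(x).
Evaluate each component's likelihood at the observed value:
  L_1 = (1/(1.1·√(2π)))·exp(−(0.3−-0.8)²/(2·1.1²)) = 0.362675·exp(-0.50000) = 0.219973
  L_2 = (1/(0.8·√(2π)))·exp(−(0.3−2.5)²/(2·0.8²)) = 0.498678·exp(-3.78125) = 0.011367
Weight by the priors:
  π_1·L_1 = 0.53 × 0.219973 = 0.116586
  π_2·L_2 = 0.47 × 0.011367 = 0.00534247
Evidence: 0.116586 + 0.00534247 = 0.121928
Responsibility of Class 1: 0.116586 / 0.121928 ≈ 0.956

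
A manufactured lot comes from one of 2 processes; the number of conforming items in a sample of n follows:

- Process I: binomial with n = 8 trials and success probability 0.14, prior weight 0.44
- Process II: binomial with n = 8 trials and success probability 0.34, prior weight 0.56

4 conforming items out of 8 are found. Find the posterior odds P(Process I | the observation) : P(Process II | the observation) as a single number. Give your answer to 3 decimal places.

0.065

Posterior odds = (π_i f_i(x)) / (π_j f_j(x)); the normalising sum cancels.
Evaluate each component's likelihood at the observed value:
  f_I = 0.0147097
  f_II = 0.177496
0.00647227 / 0.099398 ≈ 0.065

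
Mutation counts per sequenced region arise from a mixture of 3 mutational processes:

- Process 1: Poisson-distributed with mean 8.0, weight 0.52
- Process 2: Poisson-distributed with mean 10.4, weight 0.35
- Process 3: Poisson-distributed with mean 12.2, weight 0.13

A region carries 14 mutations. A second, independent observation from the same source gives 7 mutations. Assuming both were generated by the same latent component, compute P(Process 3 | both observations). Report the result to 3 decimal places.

P(component k | x) = π_k·f_k(x) / marginal(x), where marginal(x) = Σ_j π_j·f_j(x).
Since both observations come from the same component, the likelihood for component k is f_k(x₁)·f_k(x₂).
  f_1 = [0.0169237] × [0.139587] = 0.00236232
  f_2 = [0.0604499] × [0.0794585] = 0.00480326
  f_3 = [0.0933763] × [0.0401509] = 0.00374914
Weight by the priors:
  π_1·f_1 = 0.52 × 0.00236232 = 0.00122841
  π_2·f_2 = 0.35 × 0.00480326 = 0.00168114
  π_3·f_3 = 0.13 × 0.00374914 = 0.000487389
Normaliser: 0.00122841 + 0.00168114 + 0.000487389 = 0.00339694
P(Process 3 | x₁,x₂) ≈ 0.143

0.143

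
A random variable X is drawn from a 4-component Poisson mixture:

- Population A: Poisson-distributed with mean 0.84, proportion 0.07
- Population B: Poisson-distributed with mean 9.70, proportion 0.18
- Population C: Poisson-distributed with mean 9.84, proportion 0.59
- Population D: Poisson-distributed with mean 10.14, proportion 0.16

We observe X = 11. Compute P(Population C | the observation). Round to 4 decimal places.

0.6332

P(component k | x) = π_k·f_k(x) / marginal(x), where marginal(x) = Σ_j π_j·f_j(x).
Poisson probabilities:
  L_A = e^(−0.84)·0.84^11/11! = 1.58895e-09
  L_B = e^(−9.70)·9.70^11/11! = 0.109819
  L_C = e^(−9.84)·9.84^11/11! = 0.111772
  L_D = e^(−10.14)·10.14^11/11! = 0.115217
Multiply by the mixture weights:
  π_A·L_A = 0.07 × 1.58895e-09 = 1.11226e-10
  π_B·L_B = 0.18 × 0.109819 = 0.0197674
  π_C·L_C = 0.59 × 0.111772 = 0.0659454
  π_D·L_D = 0.16 × 0.115217 = 0.0184347
Denominator: 1.11226e-10 + 0.0197674 + 0.0659454 + 0.0184347 = 0.104148
Responsibility of Population C: 0.0659454 / 0.104148 ≈ 0.6332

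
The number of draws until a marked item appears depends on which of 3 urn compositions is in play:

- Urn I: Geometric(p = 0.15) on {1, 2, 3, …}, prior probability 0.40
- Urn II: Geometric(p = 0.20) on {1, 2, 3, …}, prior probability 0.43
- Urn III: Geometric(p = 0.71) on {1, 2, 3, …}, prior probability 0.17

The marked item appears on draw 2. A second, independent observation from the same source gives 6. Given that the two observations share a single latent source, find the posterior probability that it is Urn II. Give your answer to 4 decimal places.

By Bayes' theorem, P(k | x) = π_k f_k(x) / Σ_j π_j f_j(x).
Since both observations come from the same component, the likelihood for component k is f_k(x₁)·f_k(x₂).
  L_I = [0.15·(1−0.15)^1 = 0.15·0.85 = 0.1275] × [0.0665558] = 0.00848586
  L_II = [0.20·(1−0.20)^1 = 0.20·0.8 = 0.16] × [0.065536] = 0.0104858
  L_III = [0.71·(1−0.71)^1 = 0.71·0.29 = 0.2059] × [0.00145629] = 0.00029985
Prior × likelihood for each component:
  π_I·L_I = 0.40 × 0.00848586 = 0.00339435
  π_II·L_II = 0.43 × 0.0104858 = 0.00450888
  π_III·L_III = 0.17 × 0.00029985 = 5.09746e-05
Evidence: 0.00339435 + 0.00450888 + 5.09746e-05 = 0.0079542
P(Urn II | data) ≈ 0.5669

0.5669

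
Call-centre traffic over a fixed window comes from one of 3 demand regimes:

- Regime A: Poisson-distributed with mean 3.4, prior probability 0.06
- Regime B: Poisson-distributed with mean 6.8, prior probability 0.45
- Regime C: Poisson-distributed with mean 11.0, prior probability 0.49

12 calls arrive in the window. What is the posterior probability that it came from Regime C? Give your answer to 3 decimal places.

0.840

By Bayes' theorem, P(k | x) = π_k f_k(x) / Σ_j π_j f_j(x).
Poisson probabilities:
  p_A = e^(−3.4)·3.4^12/12! = 0.000166268
  p_B = e^(−6.8)·6.8^12/12! = 0.0227283
  p_C = e^(−11.0)·11.0^12/12! = 0.10943
Weight by the priors:
  π_A·p_A = 0.06 × 0.000166268 = 9.97608e-06
  π_B·p_B = 0.45 × 0.0227283 = 0.0102277
  π_C·p_C = 0.49 × 0.10943 = 0.0536206
Marginal: 9.97608e-06 + 0.0102277 + 0.0536206 = 0.0638584
Responsibility of Regime C: 0.0536206 / 0.0638584 ≈ 0.840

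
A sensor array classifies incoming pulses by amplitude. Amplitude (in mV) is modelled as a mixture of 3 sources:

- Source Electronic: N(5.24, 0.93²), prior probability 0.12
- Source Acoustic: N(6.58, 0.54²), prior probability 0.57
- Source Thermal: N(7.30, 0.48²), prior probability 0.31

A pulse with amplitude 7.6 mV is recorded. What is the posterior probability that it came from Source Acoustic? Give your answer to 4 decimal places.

0.2484

P(component k | x) = P(Z=k)·f_k(x) / marginal(x), where marginal(x) = Σ_j P(Z=j)·f_j(x).
Evaluate each component's likelihood at the observed value:
  p_Electronic = (1/(0.93·√(2π)))·exp(−(7.6−5.24)²/(2·0.93²)) = 0.428970·exp(-3.21979) = 0.0171431
  p_Acoustic = (1/(0.54·√(2π)))·exp(−(7.6−6.58)²/(2·0.54²)) = 0.738782·exp(-1.78395) = 0.124096
  p_Thermal = (1/(0.48·√(2π)))·exp(−(7.6−7.30)²/(2·0.48²)) = 0.831130·exp(-0.19531) = 0.683669
Unnormalised posteriors:
  P(Z=Electronic)·p_Electronic = 0.12 × 0.0171431 = 0.00205717
  P(Z=Acoustic)·p_Acoustic = 0.57 × 0.124096 = 0.0707345
  P(Z=Thermal)·p_Thermal = 0.31 × 0.683669 = 0.211937
Marginal: 0.00205717 + 0.0707345 + 0.211937 = 0.284729
P(Source Acoustic | the observation) = 0.0707345 / 0.284729 ≈ 0.2484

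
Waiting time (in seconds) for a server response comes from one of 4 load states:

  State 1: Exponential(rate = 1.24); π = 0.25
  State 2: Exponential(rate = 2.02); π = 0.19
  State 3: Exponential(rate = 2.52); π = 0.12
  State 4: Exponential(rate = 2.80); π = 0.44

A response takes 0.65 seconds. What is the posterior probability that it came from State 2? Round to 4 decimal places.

Posterior ∝ prior × likelihood, so P(k | x) ∝ π_k f_k(x); normalise over all components.
Component likelihoods at x = 0.65 seconds:
  L_1 = 1.24·e^(−1.24·0.65) = 1.24·e^(−0.8060) = 0.553835
  L_2 = 2.02·e^(−2.02·0.65) = 2.02·e^(−1.3130) = 0.543404
  L_3 = 2.52·e^(−2.52·0.65) = 2.52·e^(−1.6380) = 0.489808
  L_4 = 2.80·e^(−2.80·0.65) = 2.80·e^(−1.8200) = 0.453672
Unnormalised posteriors:
  π_1·L_1 = 0.25 × 0.553835 = 0.138459
  π_2·L_2 = 0.19 × 0.543404 = 0.103247
  π_3·L_3 = 0.12 × 0.489808 = 0.058777
  π_4·L_4 = 0.44 × 0.453672 = 0.199616
Sum: 0.138459 + 0.103247 + 0.058777 + 0.199616 = 0.500098
Responsibility of State 2: 0.103247 / 0.500098 ≈ 0.2065

0.2065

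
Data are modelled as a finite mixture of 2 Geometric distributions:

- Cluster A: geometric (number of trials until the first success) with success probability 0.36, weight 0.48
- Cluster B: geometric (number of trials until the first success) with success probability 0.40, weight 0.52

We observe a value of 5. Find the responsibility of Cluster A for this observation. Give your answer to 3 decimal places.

Posterior ∝ prior × likelihood, so P(k | x) ∝ w_k f_k(x); normalise over all components.
Geometric probabilities:
  f_A = 0.060398
  f_B = 0.05184
Prior × likelihood for each component:
  w_A·f_A = 0.48 × 0.060398 = 0.028991
  w_B·f_B = 0.52 × 0.05184 = 0.0269568
Marginal: 0.028991 + 0.0269568 = 0.0559478
P(Cluster A | x) = 0.028991 / 0.0559478 ≈ 0.518

0.518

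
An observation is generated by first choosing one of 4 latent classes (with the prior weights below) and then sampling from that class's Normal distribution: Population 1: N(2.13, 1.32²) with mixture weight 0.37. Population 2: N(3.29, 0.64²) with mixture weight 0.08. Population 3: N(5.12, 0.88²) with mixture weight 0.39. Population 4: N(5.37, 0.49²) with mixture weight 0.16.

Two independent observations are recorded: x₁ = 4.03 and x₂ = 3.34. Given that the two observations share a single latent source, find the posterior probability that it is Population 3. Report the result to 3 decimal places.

0.168

Posterior ∝ prior × likelihood, so P(k | x) ∝ P(Z=k) f_k(x); normalise over all components.
Since both observations come from the same component, the likelihood for component k is f_k(x₁)·f_k(x₂).
  f_1 = [(1/(1.32·√(2π)))·exp(−(4.03−2.13)²/(2·1.32²)) = 0.302229·exp(-1.03593) = 0.10726] × [0.198551] = 0.0212966
  f_2 = [(1/(0.64·√(2π)))·exp(−(4.03−3.29)²/(2·0.64²)) = 0.623347·exp(-0.66846) = 0.319465] × [0.621448] = 0.198531
  f_3 = [(1/(0.88·√(2π)))·exp(−(4.03−5.12)²/(2·0.88²)) = 0.453344·exp(-0.76711) = 0.210511] × [0.0586119] = 0.0123385
  f_4 = [(1/(0.49·√(2π)))·exp(−(4.03−5.37)²/(2·0.49²)) = 0.814168·exp(-3.73928) = 0.0193538] × [0.000152672] = 2.95478e-06
Weight by the priors:
  P(Z=1)·f_1 = 0.37 × 0.0212966 = 0.00787975
  P(Z=2)·f_2 = 0.08 × 0.198531 = 0.0158825
  P(Z=3)·f_3 = 0.39 × 0.0123385 = 0.004812
  P(Z=4)·f_4 = 0.16 × 2.95478e-06 = 4.72765e-07
Sum: 0.00787975 + 0.0158825 + 0.004812 + 4.72765e-07 = 0.0285747
P(Population 3 | x₁,x₂) ≈ 0.168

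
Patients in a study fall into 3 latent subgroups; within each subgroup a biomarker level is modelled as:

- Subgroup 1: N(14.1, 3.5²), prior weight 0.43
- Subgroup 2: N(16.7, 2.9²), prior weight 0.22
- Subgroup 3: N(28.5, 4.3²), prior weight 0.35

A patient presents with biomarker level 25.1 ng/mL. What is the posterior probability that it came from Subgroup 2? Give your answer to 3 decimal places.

0.019

The responsibility of component k is π_k f_k(x) divided by Σ_j π_j f_j(x).
Component likelihoods at x = 25.1 ng/mL:
  p_1 = (1/(3.5·√(2π)))·exp(−(25.1−14.1)²/(2·3.5²)) = 0.113984·exp(-4.93878) = 0.000816505
  p_2 = (1/(2.9·√(2π)))·exp(−(25.1−16.7)²/(2·2.9²)) = 0.137566·exp(-4.19501) = 0.00207321
  p_3 = (1/(4.3·√(2π)))·exp(−(25.1−28.5)²/(2·4.3²)) = 0.092777·exp(-0.31260) = 0.0678704
Weight by the priors:
  π_1·p_1 = 0.43 × 0.000816505 = 0.000351097
  π_2·p_2 = 0.22 × 0.00207321 = 0.000456107
  π_3·p_3 = 0.35 × 0.0678704 = 0.0237546
Denominator: 0.000351097 + 0.000456107 + 0.0237546 = 0.0245619
P(Subgroup 2 | data) ≈ 0.019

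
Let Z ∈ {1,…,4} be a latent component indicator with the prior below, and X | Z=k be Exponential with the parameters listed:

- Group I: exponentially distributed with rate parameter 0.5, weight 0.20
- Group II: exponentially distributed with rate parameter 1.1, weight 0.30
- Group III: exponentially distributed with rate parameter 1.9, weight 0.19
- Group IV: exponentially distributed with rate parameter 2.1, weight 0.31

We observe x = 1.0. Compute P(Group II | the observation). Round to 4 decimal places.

0.3611

By Bayes' theorem, P(k | x) = P(Z=k) f_k(x) / Σ_j P(Z=j) f_j(x).
Evaluate each component's likelihood at the observed value:
  f_I = 0.5·e^(−0.5·1.0) = 0.5·e^(−0.5000) = 0.303265
  f_II = 1.1·e^(−1.1·1.0) = 1.1·e^(−1.1000) = 0.366158
  f_III = 1.9·e^(−1.9·1.0) = 1.9·e^(−1.9000) = 0.28418
  f_IV = 2.1·e^(−2.1·1.0) = 2.1·e^(−2.1000) = 0.257158
Unnormalised posteriors:
  P(Z=I)·f_I = 0.20 × 0.303265 = 0.0606531
  P(Z=II)·f_II = 0.30 × 0.366158 = 0.109847
  P(Z=III)·f_III = 0.19 × 0.28418 = 0.0539943
  P(Z=IV)·f_IV = 0.31 × 0.257158 = 0.0797191
Marginal: 0.0606531 + 0.109847 + 0.0539943 + 0.0797191 = 0.304214
So the posterior for Group II is 0.109847 / 0.304214 ≈ 0.3611.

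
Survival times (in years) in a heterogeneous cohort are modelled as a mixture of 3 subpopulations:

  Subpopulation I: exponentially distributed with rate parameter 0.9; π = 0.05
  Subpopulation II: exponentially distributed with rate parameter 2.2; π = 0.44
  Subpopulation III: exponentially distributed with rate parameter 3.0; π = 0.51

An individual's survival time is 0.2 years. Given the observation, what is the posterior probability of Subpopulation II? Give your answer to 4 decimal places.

0.4154

Posterior ∝ prior × likelihood, so P(k | x) ∝ π_k f_k(x); normalise over all components.
Component likelihoods at x = 0.2 years:
  L_I = 0.751743
  L_II = 1.41688
  L_III = 1.64643
Weight by the priors:
  π_I·L_I = 0.05 × 0.751743 = 0.0375872
  π_II·L_II = 0.44 × 1.41688 = 0.623427
  π_III·L_III = 0.51 × 1.64643 = 0.839682
Normaliser: 0.0375872 + 0.623427 + 0.839682 = 1.5007
So the posterior for Subpopulation II is 0.623427 / 1.5007 ≈ 0.4154.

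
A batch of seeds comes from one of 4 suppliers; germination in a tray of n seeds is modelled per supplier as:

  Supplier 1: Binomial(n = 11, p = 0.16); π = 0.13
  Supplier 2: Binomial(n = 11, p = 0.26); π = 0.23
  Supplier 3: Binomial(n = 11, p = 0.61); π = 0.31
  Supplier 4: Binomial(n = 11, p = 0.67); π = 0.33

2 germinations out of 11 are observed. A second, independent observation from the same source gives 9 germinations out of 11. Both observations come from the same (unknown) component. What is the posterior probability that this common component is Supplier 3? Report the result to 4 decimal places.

0.6459

Posterior ∝ prior × likelihood, so P(k | x) ∝ π_k f_k(x); normalise over all components.
Since both observations come from the same component, the likelihood for component k is f_k(x₁)·f_k(x₂).
  f_1 = [0.293168] × [2.66687e-06] = 7.81839e-07
  f_2 = [0.247397] × [0.000163526] = 4.04558e-05
  f_3 = [0.00427173] × [0.0978274] = 0.000417892
  f_4 = [0.00114588] × [0.162954] = 0.000186725
Multiply by the mixture weights:
  π_1·f_1 = 0.13 × 7.81839e-07 = 1.01639e-07
  π_2·f_2 = 0.23 × 4.04558e-05 = 9.30484e-06
  π_3·f_3 = 0.31 × 0.000417892 = 0.000129547
  π_4·f_4 = 0.33 × 0.000186725 = 6.16191e-05
Evidence: 1.01639e-07 + 9.30484e-06 + 0.000129547 + 6.16191e-05 = 0.000200572
Responsibility of Supplier 3: 0.000129547 / 0.000200572 ≈ 0.6459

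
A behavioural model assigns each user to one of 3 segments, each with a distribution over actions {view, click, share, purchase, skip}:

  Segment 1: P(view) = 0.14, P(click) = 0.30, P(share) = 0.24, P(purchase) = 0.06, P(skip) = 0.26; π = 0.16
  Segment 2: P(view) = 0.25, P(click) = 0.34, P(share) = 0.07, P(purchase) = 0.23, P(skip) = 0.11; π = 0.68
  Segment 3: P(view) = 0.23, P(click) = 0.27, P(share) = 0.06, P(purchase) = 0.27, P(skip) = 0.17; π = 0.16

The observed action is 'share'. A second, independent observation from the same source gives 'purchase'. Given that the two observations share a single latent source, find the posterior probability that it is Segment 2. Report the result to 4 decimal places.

0.6910

The responsibility of component k is π_k f_k(x) divided by Σ_j π_j f_j(x).
Since both observations come from the same component, the likelihood for component k is f_k(x₁)·f_k(x₂).
  p_1 = [0.24] × [0.06] = 0.0144
  p_2 = [0.07] × [0.23] = 0.0161
  p_3 = [0.06] × [0.27] = 0.0162
Prior × likelihood for each component:
  π_1·p_1 = 0.16 × 0.0144 = 0.002304
  π_2·p_2 = 0.68 × 0.0161 = 0.010948
  π_3·p_3 = 0.16 × 0.0162 = 0.002592
Marginal: 0.002304 + 0.010948 + 0.002592 = 0.015844
P(Segment 2 | x₁, x₂) ≈ 0.6910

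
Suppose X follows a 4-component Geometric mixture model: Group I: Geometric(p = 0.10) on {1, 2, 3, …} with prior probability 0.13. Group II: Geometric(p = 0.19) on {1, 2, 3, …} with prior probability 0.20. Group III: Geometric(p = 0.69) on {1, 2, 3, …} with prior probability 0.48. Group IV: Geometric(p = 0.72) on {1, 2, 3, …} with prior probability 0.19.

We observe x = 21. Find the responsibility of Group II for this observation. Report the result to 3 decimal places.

By Bayes' theorem, P(k | x) = P(Z=k) f_k(x) / Σ_j P(Z=j) f_j(x).
Component likelihoods at x = 21:
  p_I = 0.10·(1−0.10)^20 = 0.10·0.121577 = 0.0121577
  p_II = 0.19·(1−0.19)^20 = 0.19·0.0147809 = 0.00280837
  p_III = 0.69·(1−0.69)^20 = 0.69·6.71791e-11 = 4.63535e-11
  p_IV = 0.72·(1−0.72)^20 = 0.72·8.77325e-12 = 6.31674e-12
Prior × likelihood for each component:
  P(Z=I)·p_I = 0.13 × 0.0121577 = 0.0015805
  P(Z=II)·p_II = 0.20 × 0.00280837 = 0.000561674
  P(Z=III)·p_III = 0.48 × 4.63535e-11 = 2.22497e-11
  P(Z=IV)·p_IV = 0.19 × 6.31674e-12 = 1.20018e-12
Evidence: 0.0015805 + 0.000561674 + 2.22497e-11 + 1.20018e-12 = 0.00214217
So the posterior for Group II is 0.000561674 / 0.00214217 ≈ 0.262.

0.262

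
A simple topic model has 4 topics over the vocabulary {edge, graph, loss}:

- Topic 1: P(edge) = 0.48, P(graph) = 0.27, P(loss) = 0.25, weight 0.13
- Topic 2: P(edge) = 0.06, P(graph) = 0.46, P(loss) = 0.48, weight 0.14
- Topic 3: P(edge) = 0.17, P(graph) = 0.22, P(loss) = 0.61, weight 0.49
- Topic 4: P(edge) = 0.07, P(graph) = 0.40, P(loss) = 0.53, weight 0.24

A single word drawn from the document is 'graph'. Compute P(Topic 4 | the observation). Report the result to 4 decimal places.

0.3165

Posterior ∝ prior × likelihood, so P(k | x) ∝ π_k f_k(x); normalise over all components.
Component likelihoods at x = 'graph':
  p_1 = 0.27
  p_2 = 0.46
  p_3 = 0.22
  p_4 = 0.4
Unnormalised posteriors:
  π_1·p_1 = 0.13 × 0.27 = 0.0351
  π_2·p_2 = 0.14 × 0.46 = 0.0644
  π_3·p_3 = 0.49 × 0.22 = 0.1078
  π_4·p_4 = 0.24 × 0.4 = 0.096
Sum: 0.0351 + 0.0644 + 0.1078 + 0.096 = 0.3033
P(Topic 4 | the observation) = 0.096 / 0.3033 ≈ 0.3165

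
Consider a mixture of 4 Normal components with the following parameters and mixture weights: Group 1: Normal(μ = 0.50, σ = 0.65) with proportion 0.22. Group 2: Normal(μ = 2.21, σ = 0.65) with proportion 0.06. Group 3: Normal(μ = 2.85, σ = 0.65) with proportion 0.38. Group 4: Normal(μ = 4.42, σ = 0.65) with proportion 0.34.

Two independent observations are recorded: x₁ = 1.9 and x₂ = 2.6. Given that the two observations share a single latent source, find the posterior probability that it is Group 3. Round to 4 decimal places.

0.7300

By Bayes' theorem, P(k | x) = π_k f_k(x) / Σ_j π_j f_j(x).
Since both observations come from the same component, the likelihood for component k is f_k(x₁)·f_k(x₂).
  f_1 = [(1/(0.65·√(2π)))·exp(−(1.9−0.50)²/(2·0.65²)) = 0.613757·exp(-2.31953) = 0.0603447] × [0.00332232] = 0.000200485
  f_2 = [(1/(0.65·√(2π)))·exp(−(1.9−2.21)²/(2·0.65²)) = 0.613757·exp(-0.11373) = 0.547779] × [0.512653] = 0.280821
  f_3 = [(1/(0.65·√(2π)))·exp(−(1.9−2.85)²/(2·0.65²)) = 0.613757·exp(-1.06805) = 0.210935] × [0.569999] = 0.120233
  f_4 = [(1/(0.65·√(2π)))·exp(−(1.9−4.42)²/(2·0.65²)) = 0.613757·exp(-7.51527) = 0.000334317] × [0.0121776] = 4.07118e-06
Weight by the priors:
  π_1·f_1 = 0.22 × 0.000200485 = 4.41066e-05
  π_2·f_2 = 0.06 × 0.280821 = 0.0168492
  π_3·f_3 = 0.38 × 0.120233 = 0.0456886
  π_4·f_4 = 0.34 × 4.07118e-06 = 1.3842e-06
Sum: 4.41066e-05 + 0.0168492 + 0.0456886 + 1.3842e-06 = 0.0625833
P(Group 3 | x) ≈ 0.7300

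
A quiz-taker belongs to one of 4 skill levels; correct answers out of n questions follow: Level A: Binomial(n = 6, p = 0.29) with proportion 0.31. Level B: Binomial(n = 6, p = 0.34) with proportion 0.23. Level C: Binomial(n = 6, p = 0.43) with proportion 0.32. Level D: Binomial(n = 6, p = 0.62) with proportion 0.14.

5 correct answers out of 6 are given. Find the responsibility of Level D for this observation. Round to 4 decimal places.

Posterior ∝ prior × likelihood, so P(k | x) ∝ π_k f_k(x); normalise over all components.
Binomial probabilities:
  p_A = C(6,5)·0.29^5·0.71^1 = 6·0.00205111·0.71 = 0.00873775
  p_B = C(6,5)·0.34^5·0.66^1 = 6·0.00454354·0.66 = 0.0179924
  p_C = C(6,5)·0.43^5·0.57^1 = 6·0.0147008·0.57 = 0.0502769
  p_D = C(6,5)·0.62^5·0.38^1 = 6·0.0916133·0.38 = 0.208878
Multiply by the mixture weights:
  π_A·p_A = 0.31 × 0.00873775 = 0.0027087
  π_B·p_B = 0.23 × 0.0179924 = 0.00413826
  π_C·p_C = 0.32 × 0.0502769 = 0.0160886
  π_D·p_D = 0.14 × 0.208878 = 0.029243
Evidence: 0.0027087 + 0.00413826 + 0.0160886 + 0.029243 = 0.0521785
So the posterior for Level D is 0.029243 / 0.0521785 ≈ 0.5604.

0.5604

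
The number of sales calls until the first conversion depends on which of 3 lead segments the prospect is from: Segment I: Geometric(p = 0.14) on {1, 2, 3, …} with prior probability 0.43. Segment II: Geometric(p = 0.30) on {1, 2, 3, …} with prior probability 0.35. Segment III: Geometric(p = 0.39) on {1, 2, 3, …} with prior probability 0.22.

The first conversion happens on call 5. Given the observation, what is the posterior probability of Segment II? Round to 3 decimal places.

P(component k | x) = w_k·f_k(x) / marginal(x), where marginal(x) = Σ_j w_j·f_j(x).
Geometric probabilities:
  L_I = 0.0765811
  L_II = 0.07203
  L_III = 0.0539988
Multiply by the mixture weights:
  w_I·L_I = 0.43 × 0.0765811 = 0.0329299
  w_II·L_II = 0.35 × 0.07203 = 0.0252105
  w_III·L_III = 0.22 × 0.0539988 = 0.0118797
Sum: 0.0329299 + 0.0252105 + 0.0118797 = 0.0700201
P(Segment II | 5) ≈ 0.360

0.360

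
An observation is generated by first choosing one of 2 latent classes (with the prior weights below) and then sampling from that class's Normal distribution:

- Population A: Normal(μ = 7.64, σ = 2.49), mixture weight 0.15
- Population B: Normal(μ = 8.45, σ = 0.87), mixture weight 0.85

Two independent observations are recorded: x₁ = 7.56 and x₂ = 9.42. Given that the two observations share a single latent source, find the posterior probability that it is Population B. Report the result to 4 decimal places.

Apply Bayes' rule: the posterior for each component is proportional to its prior times its likelihood at x.
Since both observations come from the same component, the likelihood for component k is f_k(x₁)·f_k(x₂).
  p_A = [(1/(2.49·√(2π)))·exp(−(7.56−7.64)²/(2·2.49²)) = 0.160218·exp(-0.00052) = 0.160135] × [0.124092] = 0.0198715
  p_B = [(1/(0.87·√(2π)))·exp(−(7.56−8.45)²/(2·0.87²)) = 0.458554·exp(-0.52325) = 0.271735] × [0.246295] = 0.0669269
Unnormalised posteriors:
  w_A·p_A = 0.15 × 0.0198715 = 0.00298072
  w_B·p_B = 0.85 × 0.0669269 = 0.0568879
Marginal: 0.00298072 + 0.0568879 = 0.0598686
So the posterior for Population B is 0.0568879 / 0.0598686 ≈ 0.9502.

0.9502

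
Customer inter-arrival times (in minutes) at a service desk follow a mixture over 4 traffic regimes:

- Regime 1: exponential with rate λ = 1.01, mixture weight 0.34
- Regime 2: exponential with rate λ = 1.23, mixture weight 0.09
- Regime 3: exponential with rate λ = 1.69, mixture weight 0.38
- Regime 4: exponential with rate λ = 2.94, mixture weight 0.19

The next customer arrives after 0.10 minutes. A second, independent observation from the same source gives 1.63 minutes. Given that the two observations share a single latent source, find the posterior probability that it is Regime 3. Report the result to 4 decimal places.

0.4019

P(component k | x) = π_k·f_k(x) / marginal(x), where marginal(x) = Σ_j π_j·f_j(x).
Since both observations come from the same component, the likelihood for component k is f_k(x₁)·f_k(x₂).
  f_1 = [0.912972] × [0.194689] = 0.177746
  f_2 = [1.08764] × [0.165649] = 0.180167
  f_3 = [1.42722] × [0.107531] = 0.153471
  f_4 = [2.19111] × [0.0243849] = 0.0534301
Multiply by the mixture weights:
  π_1·f_1 = 0.34 × 0.177746 = 0.0604337
  π_2·f_2 = 0.09 × 0.180167 = 0.016215
  π_3·f_3 = 0.38 × 0.153471 = 0.058319
  π_4·f_4 = 0.19 × 0.0534301 = 0.0101517
Evidence: 0.0604337 + 0.016215 + 0.058319 + 0.0101517 = 0.145119
Responsibility of Regime 3: 0.058319 / 0.145119 ≈ 0.4019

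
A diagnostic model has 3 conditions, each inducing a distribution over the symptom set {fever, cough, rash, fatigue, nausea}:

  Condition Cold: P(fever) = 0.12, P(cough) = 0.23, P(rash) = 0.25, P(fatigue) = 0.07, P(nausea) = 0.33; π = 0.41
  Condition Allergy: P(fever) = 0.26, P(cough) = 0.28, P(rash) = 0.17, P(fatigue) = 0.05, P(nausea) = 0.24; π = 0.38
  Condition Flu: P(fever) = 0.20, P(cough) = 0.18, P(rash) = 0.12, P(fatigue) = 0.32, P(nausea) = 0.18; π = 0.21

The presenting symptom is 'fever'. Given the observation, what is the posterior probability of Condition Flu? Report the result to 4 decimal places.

Apply Bayes' rule: the posterior for each component is proportional to its prior times its likelihood at x.
Evaluate each component's likelihood at the observed value:
  f_Cold = 0.12
  f_Allergy = 0.26
  f_Flu = 0.2
Weight by the priors:
  π_Cold·f_Cold = 0.41 × 0.12 = 0.0492
  π_Allergy·f_Allergy = 0.38 × 0.26 = 0.0988
  π_Flu·f_Flu = 0.21 × 0.2 = 0.042
Marginal: 0.0492 + 0.0988 + 0.042 = 0.19
So the posterior for Condition Flu is 0.042 / 0.19 ≈ 0.2211.

0.2211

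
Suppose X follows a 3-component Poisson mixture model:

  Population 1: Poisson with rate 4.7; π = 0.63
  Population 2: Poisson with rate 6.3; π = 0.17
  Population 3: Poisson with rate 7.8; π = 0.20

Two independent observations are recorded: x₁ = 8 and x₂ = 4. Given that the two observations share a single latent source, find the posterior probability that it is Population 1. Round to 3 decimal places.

0.606

The responsibility of component k is π_k f_k(x) divided by Σ_j π_j f_j(x).
Since both observations come from the same component, the likelihood for component k is f_k(x₁)·f_k(x₂).
  L_1 = [e^(−4.7)·4.7^8/8! = 0.0537129] × [0.184925] = 0.00993286
  L_2 = [e^(−6.3)·6.3^8/8! = 0.113018] × [0.12053] = 0.0136221
  L_3 = [e^(−7.8)·7.8^8/8! = 0.139232] × [0.0631932] = 0.00879852
Weight by the priors:
  π_1·L_1 = 0.63 × 0.00993286 = 0.0062577
  π_2·L_2 = 0.17 × 0.0136221 = 0.00231576
  π_3·L_3 = 0.20 × 0.00879852 = 0.0017597
Evidence: 0.0062577 + 0.00231576 + 0.0017597 = 0.0103332
So the posterior for Population 1 is 0.0062577 / 0.0103332 ≈ 0.606.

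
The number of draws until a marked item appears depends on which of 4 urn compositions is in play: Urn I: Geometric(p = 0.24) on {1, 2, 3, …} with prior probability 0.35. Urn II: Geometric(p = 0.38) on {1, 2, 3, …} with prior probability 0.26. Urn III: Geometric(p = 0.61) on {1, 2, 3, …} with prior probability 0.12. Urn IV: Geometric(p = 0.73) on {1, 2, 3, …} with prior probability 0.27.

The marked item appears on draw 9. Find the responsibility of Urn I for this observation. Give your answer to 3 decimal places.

0.809

Apply Bayes' rule: the posterior for each component is proportional to its prior times its likelihood at x.
Geometric probabilities:
  f_I = 0.24·(1−0.24)^8 = 0.24·0.111303 = 0.0267128
  f_II = 0.38·(1−0.38)^8 = 0.38·0.021834 = 0.00829692
  f_III = 0.61·(1−0.61)^8 = 0.61·0.000535201 = 0.000326473
  f_IV = 0.73·(1−0.73)^8 = 0.73·2.8243e-05 = 2.06174e-05
Unnormalised posteriors:
  π_I·f_I = 0.35 × 0.0267128 = 0.00934949
  π_II·f_II = 0.26 × 0.00829692 = 0.0021572
  π_III·f_III = 0.12 × 0.000326473 = 3.91767e-05
  π_IV·f_IV = 0.27 × 2.06174e-05 = 5.56669e-06
Sum: 0.00934949 + 0.0021572 + 3.91767e-05 + 5.56669e-06 = 0.0115514
Responsibility of Urn I: 0.00934949 / 0.0115514 ≈ 0.809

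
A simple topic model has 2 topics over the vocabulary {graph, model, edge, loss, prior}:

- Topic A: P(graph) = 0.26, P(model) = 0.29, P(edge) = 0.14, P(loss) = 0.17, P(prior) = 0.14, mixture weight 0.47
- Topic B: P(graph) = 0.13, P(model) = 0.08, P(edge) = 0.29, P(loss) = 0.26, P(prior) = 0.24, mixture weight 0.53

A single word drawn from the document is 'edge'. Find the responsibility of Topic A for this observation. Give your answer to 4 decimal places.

By Bayes' theorem, P(k | x) = P(Z=k) f_k(x) / Σ_j P(Z=j) f_j(x).
Categorical probabilities:
  f_A = 0.14
  f_B = 0.29
Prior × likelihood for each component:
  P(Z=A)·f_A = 0.47 × 0.14 = 0.0658
  P(Z=B)·f_B = 0.53 × 0.29 = 0.1537
Denominator: 0.0658 + 0.1537 = 0.2195
P(Topic A | the observation) ≈ 0.2998

0.2998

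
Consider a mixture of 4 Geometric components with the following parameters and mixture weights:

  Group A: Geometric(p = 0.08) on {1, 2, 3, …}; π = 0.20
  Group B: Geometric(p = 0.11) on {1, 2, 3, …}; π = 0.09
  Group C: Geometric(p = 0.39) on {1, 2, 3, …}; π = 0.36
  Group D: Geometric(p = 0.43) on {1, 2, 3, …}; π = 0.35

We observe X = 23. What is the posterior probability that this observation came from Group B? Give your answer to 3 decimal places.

Posterior ∝ prior × likelihood, so P(k | x) ∝ π_k f_k(x); normalise over all components.
Evaluate each component's likelihood at the observed value:
  f_A = 0.08·(1−0.08)^22 = 0.08·0.15971 = 0.0127768
  f_B = 0.11·(1−0.11)^22 = 0.11·0.0770159 = 0.00847174
  f_C = 0.39·(1−0.39)^22 = 0.39·1.89346e-05 = 7.3845e-06
  f_D = 0.43·(1−0.43)^22 = 0.43·4.2584e-06 = 1.83111e-06
Weight by the priors:
  π_A·f_A = 0.20 × 0.0127768 = 0.00255536
  π_B·f_B = 0.09 × 0.00847174 = 0.000762457
  π_C·f_C = 0.36 × 7.3845e-06 = 2.65842e-06
  π_D·f_D = 0.35 × 1.83111e-06 = 6.4089e-07
Denominator: 0.00255536 + 0.000762457 + 2.65842e-06 + 6.4089e-07 = 0.00332112
Responsibility of Group B: 0.000762457 / 0.00332112 ≈ 0.230

0.230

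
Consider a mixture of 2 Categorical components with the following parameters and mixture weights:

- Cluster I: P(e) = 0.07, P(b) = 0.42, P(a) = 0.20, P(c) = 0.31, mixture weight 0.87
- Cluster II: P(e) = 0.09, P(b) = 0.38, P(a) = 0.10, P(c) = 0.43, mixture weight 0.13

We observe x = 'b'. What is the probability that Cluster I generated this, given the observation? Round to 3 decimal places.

P(component k | x) = π_k·f_k(x) / marginal(x), where marginal(x) = Σ_j π_j·f_j(x).
Component likelihoods at x = 'b':
  L_I = P(b | comp) = 0.42
  L_II = P(b | comp) = 0.38
Unnormalised posteriors:
  π_I·L_I = 0.87 × 0.42 = 0.3654
  π_II·L_II = 0.13 × 0.38 = 0.0494
Evidence: 0.3654 + 0.0494 = 0.4148
P(Cluster I | the observation) ≈ 0.881

0.881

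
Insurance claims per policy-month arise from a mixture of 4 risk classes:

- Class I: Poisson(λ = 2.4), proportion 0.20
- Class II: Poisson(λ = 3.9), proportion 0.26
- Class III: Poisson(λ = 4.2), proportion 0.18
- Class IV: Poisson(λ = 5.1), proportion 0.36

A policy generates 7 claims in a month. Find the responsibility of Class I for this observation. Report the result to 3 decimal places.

Posterior ∝ prior × likelihood, so P(k | x) ∝ w_k f_k(x); normalise over all components.
Evaluate each component's likelihood at the observed value:
  f_I = e^(−2.4)·2.4^7/7! = 0.00825546
  f_II = e^(−3.9)·3.9^7/7! = 0.0551154
  f_III = e^(−4.2)·4.2^7/7! = 0.0685927
  f_IV = e^(−5.1)·5.1^7/7! = 0.108557
Weight by the priors:
  w_I·f_I = 0.20 × 0.00825546 = 0.00165109
  w_II·f_II = 0.26 × 0.0551154 = 0.01433
  w_III·f_III = 0.18 × 0.0685927 = 0.0123467
  w_IV·f_IV = 0.36 × 0.108557 = 0.0390806
Evidence: 0.00165109 + 0.01433 + 0.0123467 + 0.0390806 = 0.0674084
P(Class I | data) ≈ 0.024

0.024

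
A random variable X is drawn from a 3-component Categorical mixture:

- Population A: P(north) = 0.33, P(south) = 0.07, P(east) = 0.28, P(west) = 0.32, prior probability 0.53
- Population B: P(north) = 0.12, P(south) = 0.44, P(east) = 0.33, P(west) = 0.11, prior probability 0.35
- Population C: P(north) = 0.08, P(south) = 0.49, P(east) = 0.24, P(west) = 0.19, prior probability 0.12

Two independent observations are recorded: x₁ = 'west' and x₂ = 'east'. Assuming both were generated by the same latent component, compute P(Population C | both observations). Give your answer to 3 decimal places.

0.083

The responsibility of component k is w_k f_k(x) divided by Σ_j w_j f_j(x).
Since both observations come from the same component, the likelihood for component k is f_k(x₁)·f_k(x₂).
  L_A = [P(west | comp) = 0.32] × [0.28] = 0.0896
  L_B = [P(west | comp) = 0.11] × [0.33] = 0.0363
  L_C = [P(west | comp) = 0.19] × [0.24] = 0.0456
Multiply by the mixture weights:
  w_A·L_A = 0.53 × 0.0896 = 0.047488
  w_B·L_B = 0.35 × 0.0363 = 0.012705
  w_C·L_C = 0.12 × 0.0456 = 0.005472
Sum: 0.047488 + 0.012705 + 0.005472 = 0.065665
Responsibility of Population C: 0.005472 / 0.065665 ≈ 0.083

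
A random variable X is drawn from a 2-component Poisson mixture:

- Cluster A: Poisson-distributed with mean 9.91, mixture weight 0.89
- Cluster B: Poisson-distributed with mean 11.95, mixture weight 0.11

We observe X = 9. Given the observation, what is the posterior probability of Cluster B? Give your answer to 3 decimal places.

By Bayes' theorem, P(k | x) = π_k f_k(x) / Σ_j π_j f_j(x).
Poisson probabilities:
  p_A = 0.126195
  p_B = 0.0884564
Multiply by the mixture weights:
  π_A·p_A = 0.89 × 0.126195 = 0.112313
  π_B·p_B = 0.11 × 0.0884564 = 0.0097302
Sum: 0.112313 + 0.0097302 = 0.122044
P(Cluster B | 9) = 0.0097302 / 0.122044 ≈ 0.080

0.080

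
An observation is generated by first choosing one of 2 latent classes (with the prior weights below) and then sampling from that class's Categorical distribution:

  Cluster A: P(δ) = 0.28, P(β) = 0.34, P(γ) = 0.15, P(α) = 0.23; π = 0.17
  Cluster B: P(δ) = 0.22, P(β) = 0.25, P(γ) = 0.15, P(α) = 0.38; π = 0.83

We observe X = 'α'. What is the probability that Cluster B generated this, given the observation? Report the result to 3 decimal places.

0.890

Posterior ∝ prior × likelihood, so P(k | x) ∝ π_k f_k(x); normalise over all components.
Evaluate each component's likelihood at the observed value:
  f_A = P(α | comp) = 0.23
  f_B = P(α | comp) = 0.38
Weight by the priors:
  π_A·f_A = 0.17 × 0.23 = 0.0391
  π_B·f_B = 0.83 × 0.38 = 0.3154
Sum: 0.0391 + 0.3154 = 0.3545
P(Cluster B | x) = 0.3154 / 0.3545 ≈ 0.890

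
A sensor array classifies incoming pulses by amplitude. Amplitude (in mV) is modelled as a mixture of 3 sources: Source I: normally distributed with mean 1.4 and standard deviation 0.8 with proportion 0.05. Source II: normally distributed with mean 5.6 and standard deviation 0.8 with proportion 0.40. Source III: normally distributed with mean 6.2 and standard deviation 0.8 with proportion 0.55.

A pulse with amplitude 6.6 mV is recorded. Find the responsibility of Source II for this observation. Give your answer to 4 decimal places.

The responsibility of component k is π_k f_k(x) divided by Σ_j π_j f_j(x).
Normal densities:
  f_I = (1/(0.8·√(2π)))·exp(−(6.6−1.4)²/(2·0.8²)) = 0.498678·exp(-21.12500) = 3.33695e-10
  f_II = (1/(0.8·√(2π)))·exp(−(6.6−5.6)²/(2·0.8²)) = 0.498678·exp(-0.78125) = 0.228311
  f_III = (1/(0.8·√(2π)))·exp(−(6.6−6.2)²/(2·0.8²)) = 0.498678·exp(-0.12500) = 0.440082
Prior × likelihood for each component:
  π_I·f_I = 0.05 × 3.33695e-10 = 1.66847e-11
  π_II·f_II = 0.40 × 0.228311 = 0.0913245
  π_III·f_III = 0.55 × 0.440082 = 0.242045
Denominator: 1.66847e-11 + 0.0913245 + 0.242045 = 0.333369
P(Source II | the observation) ≈ 0.2739

0.2739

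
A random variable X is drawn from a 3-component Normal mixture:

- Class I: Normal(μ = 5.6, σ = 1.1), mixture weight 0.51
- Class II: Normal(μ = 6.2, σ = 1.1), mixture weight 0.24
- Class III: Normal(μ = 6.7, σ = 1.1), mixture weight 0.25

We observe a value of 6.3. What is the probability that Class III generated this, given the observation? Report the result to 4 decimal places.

P(component k | x) = P(Z=k)·f_k(x) / marginal(x), where marginal(x) = Σ_j P(Z=j)·f_j(x).
Component likelihoods at x = 6.3:
  f_I = 0.296198
  f_II = 0.361179
  f_III = 0.339472
Unnormalised posteriors:
  P(Z=I)·f_I = 0.51 × 0.296198 = 0.151061
  P(Z=II)·f_II = 0.24 × 0.361179 = 0.086683
  P(Z=III)·f_III = 0.25 × 0.339472 = 0.0848679
Marginal: 0.151061 + 0.086683 + 0.0848679 = 0.322612
So the posterior for Class III is 0.0848679 / 0.322612 ≈ 0.2631.

0.2631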